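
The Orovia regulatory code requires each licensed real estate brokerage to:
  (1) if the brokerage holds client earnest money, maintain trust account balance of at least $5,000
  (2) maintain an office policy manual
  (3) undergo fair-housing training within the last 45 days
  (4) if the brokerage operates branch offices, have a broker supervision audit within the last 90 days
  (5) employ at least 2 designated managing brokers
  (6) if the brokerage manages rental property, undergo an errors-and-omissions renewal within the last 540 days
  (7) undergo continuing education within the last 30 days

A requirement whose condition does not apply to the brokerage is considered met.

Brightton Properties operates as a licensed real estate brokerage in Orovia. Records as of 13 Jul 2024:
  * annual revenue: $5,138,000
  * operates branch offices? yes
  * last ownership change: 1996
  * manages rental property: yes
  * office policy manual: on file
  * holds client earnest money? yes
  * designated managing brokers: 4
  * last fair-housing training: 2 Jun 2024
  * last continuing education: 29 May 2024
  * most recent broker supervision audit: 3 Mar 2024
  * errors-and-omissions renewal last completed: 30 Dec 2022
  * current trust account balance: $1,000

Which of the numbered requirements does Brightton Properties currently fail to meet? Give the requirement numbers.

1, 4, 6, 7

1. condition 'holds client earnest money' holds; trust account balance $1,000 < $5,000 → not met
2. office policy manual present → met
3. fair-housing training 41 days ago vs limit 45 → met
4. condition 'operates branch offices' holds; broker supervision audit 132 days ago vs limit 90 → not met
5. designated managing brokers 4 ≥ 2 → met
6. condition 'manages rental property' holds; errors-and-omissions renewal 561 days ago vs limit 540 → not met
7. continuing education 45 days ago vs limit 30 → not met
Not met: 1, 4, 6, 7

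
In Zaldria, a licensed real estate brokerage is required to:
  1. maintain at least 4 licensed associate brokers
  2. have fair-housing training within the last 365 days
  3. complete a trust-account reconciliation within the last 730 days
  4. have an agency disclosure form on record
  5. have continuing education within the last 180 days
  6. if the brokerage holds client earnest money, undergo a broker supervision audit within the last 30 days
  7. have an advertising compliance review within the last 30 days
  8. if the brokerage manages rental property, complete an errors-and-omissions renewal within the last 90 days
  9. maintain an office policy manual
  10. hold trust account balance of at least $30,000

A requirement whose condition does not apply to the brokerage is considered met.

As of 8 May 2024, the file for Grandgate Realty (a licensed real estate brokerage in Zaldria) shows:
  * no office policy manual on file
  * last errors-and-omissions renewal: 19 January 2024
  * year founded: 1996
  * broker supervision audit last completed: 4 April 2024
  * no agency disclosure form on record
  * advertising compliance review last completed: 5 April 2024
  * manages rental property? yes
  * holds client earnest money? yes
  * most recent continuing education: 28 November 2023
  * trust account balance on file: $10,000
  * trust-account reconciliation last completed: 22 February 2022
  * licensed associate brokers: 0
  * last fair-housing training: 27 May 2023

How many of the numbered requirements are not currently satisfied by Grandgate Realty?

8

1. licensed associate brokers 0 < 4 → not met
2. fair-housing training 347 days ago vs limit 365 → met
3. trust-account reconciliation 806 days ago vs limit 730 → not met
4. agency disclosure form absent → not met
5. continuing education 162 days ago vs limit 180 → met
6. condition 'holds client earnest money' holds; broker supervision audit 34 days ago vs limit 30 → not met
7. advertising compliance review 33 days ago vs limit 30 → not met
8. condition 'manages rental property' holds; errors-and-omissions renewal 110 days ago vs limit 90 → not met
9. office policy manual absent → not met
10. trust account balance $10,000 < $30,000 → not met
Not met: 8 of 10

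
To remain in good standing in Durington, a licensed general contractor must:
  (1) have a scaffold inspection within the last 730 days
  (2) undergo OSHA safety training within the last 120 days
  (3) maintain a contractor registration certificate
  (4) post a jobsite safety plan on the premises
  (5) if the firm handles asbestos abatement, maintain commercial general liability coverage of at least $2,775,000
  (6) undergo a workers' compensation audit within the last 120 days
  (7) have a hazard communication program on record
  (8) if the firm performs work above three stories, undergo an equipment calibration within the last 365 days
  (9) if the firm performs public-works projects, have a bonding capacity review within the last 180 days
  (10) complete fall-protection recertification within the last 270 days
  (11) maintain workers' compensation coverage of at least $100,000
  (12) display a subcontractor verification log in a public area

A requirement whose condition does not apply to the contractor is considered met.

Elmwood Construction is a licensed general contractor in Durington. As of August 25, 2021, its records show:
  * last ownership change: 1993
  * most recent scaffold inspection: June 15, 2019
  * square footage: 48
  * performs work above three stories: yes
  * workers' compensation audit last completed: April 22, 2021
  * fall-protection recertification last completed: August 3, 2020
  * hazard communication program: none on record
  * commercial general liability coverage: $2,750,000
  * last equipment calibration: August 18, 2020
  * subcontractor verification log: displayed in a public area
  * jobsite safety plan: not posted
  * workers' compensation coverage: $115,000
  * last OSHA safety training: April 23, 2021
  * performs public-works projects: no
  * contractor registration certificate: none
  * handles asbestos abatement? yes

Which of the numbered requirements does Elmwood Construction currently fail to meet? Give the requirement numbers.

1, 2, 3, 4, 5, 6, 7, 8, 10

1. scaffold inspection 802 days ago vs limit 730 → not met
2. OSHA safety training 124 days ago vs limit 120 → not met
3. contractor registration certificate absent → not met
4. jobsite safety plan absent → not met
5. condition 'handles asbestos abatement' holds; commercial general liability coverage $2,750,000 < $2,775,000 → not met
6. workers' compensation audit 125 days ago vs limit 120 → not met
7. hazard communication program absent → not met
8. condition 'performs work above three stories' holds; equipment calibration 372 days ago vs limit 365 → not met
9. condition 'performs public-works projects' does not hold → requirement n/a → met
10. fall-protection recertification 387 days ago vs limit 270 → not met
11. workers' compensation coverage $115,000 ≥ $100,000 → met
12. subcontractor verification log present → met
Not met: 1, 2, 3, 4, 5, 6, 7, 8, 10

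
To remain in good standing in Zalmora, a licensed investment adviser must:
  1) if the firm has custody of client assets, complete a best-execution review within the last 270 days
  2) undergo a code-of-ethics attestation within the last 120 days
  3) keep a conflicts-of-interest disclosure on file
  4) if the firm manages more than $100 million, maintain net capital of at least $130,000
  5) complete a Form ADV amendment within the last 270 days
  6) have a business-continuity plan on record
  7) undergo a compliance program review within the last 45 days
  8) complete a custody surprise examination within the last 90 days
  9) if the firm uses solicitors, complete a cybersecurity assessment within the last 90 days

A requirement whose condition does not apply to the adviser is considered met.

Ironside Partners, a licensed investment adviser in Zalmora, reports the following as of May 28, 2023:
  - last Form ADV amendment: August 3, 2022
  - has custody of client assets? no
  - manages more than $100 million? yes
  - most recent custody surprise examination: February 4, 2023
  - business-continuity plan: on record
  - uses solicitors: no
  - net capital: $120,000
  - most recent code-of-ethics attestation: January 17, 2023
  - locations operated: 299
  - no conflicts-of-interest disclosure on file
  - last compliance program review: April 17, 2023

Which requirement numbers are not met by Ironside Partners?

2, 3, 4, 5, 8

1. condition 'has custody of client assets' does not hold → requirement n/a → met
2. code-of-ethics attestation 131 days ago vs limit 120 → not met
3. conflicts-of-interest disclosure absent → not met
4. condition 'manages more than $100 million' holds; net capital $120,000 < $130,000 → not met
5. Form ADV amendment 298 days ago vs limit 270 → not met
6. business-continuity plan present → met
7. compliance program review 41 days ago vs limit 45 → met
8. custody surprise examination 113 days ago vs limit 90 → not met
9. condition 'uses solicitors' does not hold → requirement n/a → met
Not met: 2, 3, 4, 5, 8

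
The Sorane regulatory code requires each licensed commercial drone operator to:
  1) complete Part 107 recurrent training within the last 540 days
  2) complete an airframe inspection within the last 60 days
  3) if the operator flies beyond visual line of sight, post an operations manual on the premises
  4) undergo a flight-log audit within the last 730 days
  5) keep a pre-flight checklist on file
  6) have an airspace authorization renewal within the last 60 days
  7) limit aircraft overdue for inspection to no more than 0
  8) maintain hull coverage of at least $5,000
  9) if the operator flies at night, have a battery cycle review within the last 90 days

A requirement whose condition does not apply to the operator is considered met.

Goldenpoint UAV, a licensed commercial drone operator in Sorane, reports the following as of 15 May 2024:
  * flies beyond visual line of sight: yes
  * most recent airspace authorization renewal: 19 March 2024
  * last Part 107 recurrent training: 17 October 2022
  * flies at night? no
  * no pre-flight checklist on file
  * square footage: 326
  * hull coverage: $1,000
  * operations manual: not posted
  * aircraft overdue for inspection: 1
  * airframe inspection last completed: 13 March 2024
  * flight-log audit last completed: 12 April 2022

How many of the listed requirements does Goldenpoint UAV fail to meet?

7

1. Part 107 recurrent training 576 days ago vs limit 540 → not met
2. airframe inspection 63 days ago vs limit 60 → not met
3. condition 'flies beyond visual line of sight' holds; operations manual absent → not met
4. flight-log audit 764 days ago vs limit 730 → not met
5. pre-flight checklist absent → not met
6. airspace authorization renewal 57 days ago vs limit 60 → met
7. aircraft overdue for inspection 1 > 0 → not met
8. hull coverage $1,000 < $5,000 → not met
9. condition 'flies at night' does not hold → requirement n/a → met
Not met: 7 of 9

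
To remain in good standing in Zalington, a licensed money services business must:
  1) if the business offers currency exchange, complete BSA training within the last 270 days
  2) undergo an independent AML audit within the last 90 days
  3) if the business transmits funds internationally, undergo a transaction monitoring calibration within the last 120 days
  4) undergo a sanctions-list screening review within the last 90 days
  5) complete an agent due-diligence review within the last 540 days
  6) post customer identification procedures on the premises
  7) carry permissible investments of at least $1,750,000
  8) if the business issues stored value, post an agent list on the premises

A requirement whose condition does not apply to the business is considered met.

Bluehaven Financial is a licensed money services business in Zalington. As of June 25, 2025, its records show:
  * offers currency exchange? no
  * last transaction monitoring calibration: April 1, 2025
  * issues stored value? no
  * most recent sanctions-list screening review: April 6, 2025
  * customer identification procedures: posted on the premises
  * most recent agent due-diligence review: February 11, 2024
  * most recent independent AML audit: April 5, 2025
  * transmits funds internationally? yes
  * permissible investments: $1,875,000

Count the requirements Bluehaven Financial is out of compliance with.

1. condition 'offers currency exchange' does not hold → requirement n/a → met
2. independent AML audit 81 days ago vs limit 90 → met
3. condition 'transmits funds internationally' holds; transaction monitoring calibration 85 days ago vs limit 120 → met
4. sanctions-list screening review 80 days ago vs limit 90 → met
5. agent due-diligence review 500 days ago vs limit 540 → met
6. customer identification procedures present → met
7. permissible investments $1,875,000 ≥ $1,750,000 → met
8. condition 'issues stored value' does not hold → requirement n/a → met
Not met: 0 of 8

0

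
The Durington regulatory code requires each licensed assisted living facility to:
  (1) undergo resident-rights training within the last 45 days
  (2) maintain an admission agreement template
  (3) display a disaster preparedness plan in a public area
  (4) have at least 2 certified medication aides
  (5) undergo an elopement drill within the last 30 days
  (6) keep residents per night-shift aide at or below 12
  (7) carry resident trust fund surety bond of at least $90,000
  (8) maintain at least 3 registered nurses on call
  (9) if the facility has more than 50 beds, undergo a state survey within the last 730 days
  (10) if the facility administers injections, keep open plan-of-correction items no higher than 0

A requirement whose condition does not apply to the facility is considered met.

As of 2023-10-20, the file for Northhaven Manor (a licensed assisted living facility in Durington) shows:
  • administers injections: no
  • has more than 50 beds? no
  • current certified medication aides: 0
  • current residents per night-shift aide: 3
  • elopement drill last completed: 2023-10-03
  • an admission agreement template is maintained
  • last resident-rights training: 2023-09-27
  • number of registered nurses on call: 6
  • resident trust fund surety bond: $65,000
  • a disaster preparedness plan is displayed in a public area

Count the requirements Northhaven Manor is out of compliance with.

1. resident-rights training 23 days ago vs limit 45 → met
2. admission agreement template present → met
3. disaster preparedness plan present → met
4. certified medication aides 0 < 2 → not met
5. elopement drill 17 days ago vs limit 30 → met
6. residents per night-shift aide 3 ≤ 12 → met
7. resident trust fund surety bond $65,000 < $90,000 → not met
8. registered nurses on call 6 ≥ 3 → met
9. condition 'has more than 50 beds' does not hold → requirement n/a → met
10. condition 'administers injections' does not hold → requirement n/a → met
Not met: 2 of 10

2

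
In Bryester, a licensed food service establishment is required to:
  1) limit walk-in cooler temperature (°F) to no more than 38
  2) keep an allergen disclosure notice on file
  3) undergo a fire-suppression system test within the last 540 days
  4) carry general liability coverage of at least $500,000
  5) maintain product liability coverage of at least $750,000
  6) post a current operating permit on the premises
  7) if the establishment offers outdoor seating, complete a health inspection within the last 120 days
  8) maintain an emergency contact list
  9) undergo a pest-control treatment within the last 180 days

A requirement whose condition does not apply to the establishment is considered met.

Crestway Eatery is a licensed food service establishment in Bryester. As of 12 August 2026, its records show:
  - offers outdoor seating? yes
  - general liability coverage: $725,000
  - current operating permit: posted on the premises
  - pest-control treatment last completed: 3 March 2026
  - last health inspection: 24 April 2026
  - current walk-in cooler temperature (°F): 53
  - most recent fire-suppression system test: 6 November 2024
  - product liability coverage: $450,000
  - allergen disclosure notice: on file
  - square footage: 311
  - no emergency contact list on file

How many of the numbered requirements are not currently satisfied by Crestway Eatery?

4

1. walk-in cooler temperature (°F) 53 > 38 → not met
2. allergen disclosure notice present → met
3. fire-suppression system test 644 days ago vs limit 540 → not met
4. general liability coverage $725,000 ≥ $500,000 → met
5. product liability coverage $450,000 < $750,000 → not met
6. current operating permit present → met
7. condition 'offers outdoor seating' holds; health inspection 110 days ago vs limit 120 → met
8. emergency contact list absent → not met
9. pest-control treatment 162 days ago vs limit 180 → met
Not met: 4 of 9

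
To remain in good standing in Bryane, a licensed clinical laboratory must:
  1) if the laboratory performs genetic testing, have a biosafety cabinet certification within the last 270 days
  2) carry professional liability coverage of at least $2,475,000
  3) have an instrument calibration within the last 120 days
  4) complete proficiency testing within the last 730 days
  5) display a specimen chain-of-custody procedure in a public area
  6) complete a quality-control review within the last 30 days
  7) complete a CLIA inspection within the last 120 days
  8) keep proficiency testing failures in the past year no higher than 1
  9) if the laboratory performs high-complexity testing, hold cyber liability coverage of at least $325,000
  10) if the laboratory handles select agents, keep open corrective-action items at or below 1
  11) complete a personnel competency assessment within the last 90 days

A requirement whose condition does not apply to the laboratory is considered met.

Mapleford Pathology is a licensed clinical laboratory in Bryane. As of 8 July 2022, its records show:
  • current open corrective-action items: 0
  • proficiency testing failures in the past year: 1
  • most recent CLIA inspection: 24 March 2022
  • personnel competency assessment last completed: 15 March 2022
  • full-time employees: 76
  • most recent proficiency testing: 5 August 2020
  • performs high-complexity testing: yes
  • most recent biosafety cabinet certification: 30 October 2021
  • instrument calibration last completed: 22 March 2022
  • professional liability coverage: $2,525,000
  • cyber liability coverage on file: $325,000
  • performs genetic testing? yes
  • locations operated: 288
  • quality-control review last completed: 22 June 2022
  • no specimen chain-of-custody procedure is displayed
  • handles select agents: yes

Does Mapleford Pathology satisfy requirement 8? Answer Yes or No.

Yes

8. proficiency testing failures in the past year 1 ≤ 1 → met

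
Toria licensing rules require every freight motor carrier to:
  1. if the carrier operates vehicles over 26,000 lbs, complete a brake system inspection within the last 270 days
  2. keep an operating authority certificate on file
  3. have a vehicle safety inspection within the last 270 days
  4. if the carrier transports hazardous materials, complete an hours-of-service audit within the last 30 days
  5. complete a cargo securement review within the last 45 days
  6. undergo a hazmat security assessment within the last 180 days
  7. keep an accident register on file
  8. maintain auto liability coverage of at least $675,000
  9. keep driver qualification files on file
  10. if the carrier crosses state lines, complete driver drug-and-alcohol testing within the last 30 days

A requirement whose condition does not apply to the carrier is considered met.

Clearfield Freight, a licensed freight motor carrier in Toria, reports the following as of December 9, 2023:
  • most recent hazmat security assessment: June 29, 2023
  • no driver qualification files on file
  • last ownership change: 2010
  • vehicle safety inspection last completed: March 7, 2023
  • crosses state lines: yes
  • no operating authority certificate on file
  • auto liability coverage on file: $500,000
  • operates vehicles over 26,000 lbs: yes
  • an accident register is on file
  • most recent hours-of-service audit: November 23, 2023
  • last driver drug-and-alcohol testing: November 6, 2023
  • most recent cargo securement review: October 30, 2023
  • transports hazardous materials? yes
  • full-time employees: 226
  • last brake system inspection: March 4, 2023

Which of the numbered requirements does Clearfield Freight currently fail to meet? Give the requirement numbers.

1, 2, 3, 8, 9, 10

1. condition 'operates vehicles over 26,000 lbs' holds; brake system inspection 280 days ago vs limit 270 → not met
2. operating authority certificate absent → not met
3. vehicle safety inspection 277 days ago vs limit 270 → not met
4. condition 'transports hazardous materials' holds; hours-of-service audit 16 days ago vs limit 30 → met
5. cargo securement review 40 days ago vs limit 45 → met
6. hazmat security assessment 163 days ago vs limit 180 → met
7. accident register present → met
8. auto liability coverage $500,000 < $675,000 → not met
9. driver qualification files absent → not met
10. condition 'crosses state lines' holds; driver drug-and-alcohol testing 33 days ago vs limit 30 → not met
Not met: 1, 2, 3, 8, 9, 10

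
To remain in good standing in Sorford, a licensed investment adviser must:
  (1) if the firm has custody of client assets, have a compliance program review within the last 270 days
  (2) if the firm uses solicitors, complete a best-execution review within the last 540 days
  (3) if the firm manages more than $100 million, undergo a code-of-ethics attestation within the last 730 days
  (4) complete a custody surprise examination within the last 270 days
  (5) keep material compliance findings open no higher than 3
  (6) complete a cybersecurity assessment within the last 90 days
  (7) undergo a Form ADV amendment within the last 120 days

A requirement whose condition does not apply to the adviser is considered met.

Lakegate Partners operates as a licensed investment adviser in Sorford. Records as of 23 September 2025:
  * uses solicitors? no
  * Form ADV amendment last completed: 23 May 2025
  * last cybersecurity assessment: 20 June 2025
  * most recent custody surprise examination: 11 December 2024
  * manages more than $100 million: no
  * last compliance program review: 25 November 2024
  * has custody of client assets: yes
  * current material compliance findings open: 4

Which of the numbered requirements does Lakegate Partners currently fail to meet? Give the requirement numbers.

1, 4, 5, 6, 7

1. condition 'has custody of client assets' holds; compliance program review 302 days ago vs limit 270 → not met
2. condition 'uses solicitors' does not hold → requirement n/a → met
3. condition 'manages more than $100 million' does not hold → requirement n/a → met
4. custody surprise examination 286 days ago vs limit 270 → not met
5. material compliance findings open 4 > 3 → not met
6. cybersecurity assessment 95 days ago vs limit 90 → not met
7. Form ADV amendment 123 days ago vs limit 120 → not met
Not met: 1, 4, 5, 6, 7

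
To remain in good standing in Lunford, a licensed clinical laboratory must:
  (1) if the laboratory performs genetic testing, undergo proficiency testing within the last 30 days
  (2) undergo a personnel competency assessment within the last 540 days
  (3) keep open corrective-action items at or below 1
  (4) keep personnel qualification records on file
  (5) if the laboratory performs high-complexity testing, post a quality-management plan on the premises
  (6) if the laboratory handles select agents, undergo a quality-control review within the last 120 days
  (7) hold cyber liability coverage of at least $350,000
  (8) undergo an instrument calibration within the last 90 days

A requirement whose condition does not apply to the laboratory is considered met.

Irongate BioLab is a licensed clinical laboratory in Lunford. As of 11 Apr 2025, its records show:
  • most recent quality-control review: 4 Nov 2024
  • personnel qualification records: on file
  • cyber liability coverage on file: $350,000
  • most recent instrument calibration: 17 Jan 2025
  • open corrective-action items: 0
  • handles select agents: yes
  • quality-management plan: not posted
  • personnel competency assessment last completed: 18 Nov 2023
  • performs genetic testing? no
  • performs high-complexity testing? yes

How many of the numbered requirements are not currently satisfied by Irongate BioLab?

1. condition 'performs genetic testing' does not hold → requirement n/a → met
2. personnel competency assessment 510 days ago vs limit 540 → met
3. open corrective-action items 0 ≤ 1 → met
4. personnel qualification records present → met
5. condition 'performs high-complexity testing' holds; quality-management plan absent → not met
6. condition 'handles select agents' holds; quality-control review 158 days ago vs limit 120 → not met
7. cyber liability coverage $350,000 ≥ $350,000 → met
8. instrument calibration 84 days ago vs limit 90 → met
Not met: 2 of 8

2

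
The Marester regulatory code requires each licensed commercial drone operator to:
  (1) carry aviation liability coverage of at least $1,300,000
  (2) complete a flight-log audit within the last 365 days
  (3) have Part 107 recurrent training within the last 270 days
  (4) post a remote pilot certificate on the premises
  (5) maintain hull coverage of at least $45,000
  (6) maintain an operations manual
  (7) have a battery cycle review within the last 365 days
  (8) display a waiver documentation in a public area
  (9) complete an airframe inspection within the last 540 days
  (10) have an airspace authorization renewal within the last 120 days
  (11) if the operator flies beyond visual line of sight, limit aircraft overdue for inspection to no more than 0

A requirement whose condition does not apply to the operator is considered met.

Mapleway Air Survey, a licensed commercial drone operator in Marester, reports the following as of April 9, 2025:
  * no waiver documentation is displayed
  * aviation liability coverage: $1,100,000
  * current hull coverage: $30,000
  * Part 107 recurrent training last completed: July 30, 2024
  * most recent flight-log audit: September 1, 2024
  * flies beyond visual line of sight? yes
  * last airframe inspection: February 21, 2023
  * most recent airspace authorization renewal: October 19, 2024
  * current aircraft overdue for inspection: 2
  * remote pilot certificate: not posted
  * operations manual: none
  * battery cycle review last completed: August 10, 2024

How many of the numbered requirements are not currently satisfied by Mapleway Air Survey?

1. aviation liability coverage $1,100,000 < $1,300,000 → not met
2. flight-log audit 220 days ago vs limit 365 → met
3. Part 107 recurrent training 253 days ago vs limit 270 → met
4. remote pilot certificate absent → not met
5. hull coverage $30,000 < $45,000 → not met
6. operations manual absent → not met
7. battery cycle review 242 days ago vs limit 365 → met
8. waiver documentation absent → not met
9. airframe inspection 778 days ago vs limit 540 → not met
10. airspace authorization renewal 172 days ago vs limit 120 → not met
11. condition 'flies beyond visual line of sight' holds; aircraft overdue for inspection 2 > 0 → not met
Not met: 8 of 11

8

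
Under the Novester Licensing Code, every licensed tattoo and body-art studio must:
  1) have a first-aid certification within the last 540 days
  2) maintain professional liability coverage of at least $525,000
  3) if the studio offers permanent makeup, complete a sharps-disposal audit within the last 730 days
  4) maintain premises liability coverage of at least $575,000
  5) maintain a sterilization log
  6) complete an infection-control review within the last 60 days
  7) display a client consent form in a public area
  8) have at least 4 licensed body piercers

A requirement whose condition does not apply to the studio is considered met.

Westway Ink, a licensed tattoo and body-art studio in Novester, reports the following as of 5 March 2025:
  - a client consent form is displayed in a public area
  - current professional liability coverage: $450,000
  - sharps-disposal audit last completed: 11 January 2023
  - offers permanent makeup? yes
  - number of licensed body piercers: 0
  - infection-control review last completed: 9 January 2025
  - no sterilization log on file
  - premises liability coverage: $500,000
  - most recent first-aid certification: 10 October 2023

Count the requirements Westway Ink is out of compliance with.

1. first-aid certification 512 days ago vs limit 540 → met
2. professional liability coverage $450,000 < $525,000 → not met
3. condition 'offers permanent makeup' holds; sharps-disposal audit 784 days ago vs limit 730 → not met
4. premises liability coverage $500,000 < $575,000 → not met
5. sterilization log absent → not met
6. infection-control review 55 days ago vs limit 60 → met
7. client consent form present → met
8. licensed body piercers 0 < 4 → not met
Not met: 5 of 8

5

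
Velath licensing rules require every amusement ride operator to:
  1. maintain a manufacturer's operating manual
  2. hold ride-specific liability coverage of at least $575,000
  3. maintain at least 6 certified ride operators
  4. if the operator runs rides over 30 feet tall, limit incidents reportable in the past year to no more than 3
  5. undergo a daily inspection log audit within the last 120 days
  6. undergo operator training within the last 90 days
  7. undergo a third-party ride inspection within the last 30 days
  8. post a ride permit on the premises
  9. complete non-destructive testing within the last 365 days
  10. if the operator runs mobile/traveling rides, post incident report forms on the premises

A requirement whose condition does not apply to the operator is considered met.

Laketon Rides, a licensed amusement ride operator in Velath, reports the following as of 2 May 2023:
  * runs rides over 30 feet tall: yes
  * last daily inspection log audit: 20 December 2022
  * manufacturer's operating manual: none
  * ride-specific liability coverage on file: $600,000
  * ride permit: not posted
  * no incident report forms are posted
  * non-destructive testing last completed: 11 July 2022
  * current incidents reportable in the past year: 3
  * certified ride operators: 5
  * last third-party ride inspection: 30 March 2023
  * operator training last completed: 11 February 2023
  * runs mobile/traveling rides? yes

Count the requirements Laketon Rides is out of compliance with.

6

1. manufacturer's operating manual absent → not met
2. ride-specific liability coverage $600,000 ≥ $575,000 → met
3. certified ride operators 5 < 6 → not met
4. condition 'runs rides over 30 feet tall' holds; incidents reportable in the past year 3 ≤ 3 → met
5. daily inspection log audit 133 days ago vs limit 120 → not met
6. operator training 80 days ago vs limit 90 → met
7. third-party ride inspection 33 days ago vs limit 30 → not met
8. ride permit absent → not met
9. non-destructive testing 295 days ago vs limit 365 → met
10. condition 'runs mobile/traveling rides' holds; incident report forms absent → not met
Not met: 6 of 10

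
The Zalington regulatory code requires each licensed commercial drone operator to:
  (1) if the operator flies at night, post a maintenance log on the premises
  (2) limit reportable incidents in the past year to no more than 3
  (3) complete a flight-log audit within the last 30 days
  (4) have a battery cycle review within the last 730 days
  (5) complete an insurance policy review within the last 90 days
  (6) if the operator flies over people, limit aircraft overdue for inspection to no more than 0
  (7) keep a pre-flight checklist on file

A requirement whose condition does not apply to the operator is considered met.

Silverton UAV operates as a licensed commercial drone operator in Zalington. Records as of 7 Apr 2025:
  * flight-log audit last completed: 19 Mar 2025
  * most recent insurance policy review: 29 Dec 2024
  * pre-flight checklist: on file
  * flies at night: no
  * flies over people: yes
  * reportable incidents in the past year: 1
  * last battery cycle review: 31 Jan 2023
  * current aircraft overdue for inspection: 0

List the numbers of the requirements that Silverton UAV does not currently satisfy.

1. condition 'flies at night' does not hold → requirement n/a → met
2. reportable incidents in the past year 1 ≤ 3 → met
3. flight-log audit 19 days ago vs limit 30 → met
4. battery cycle review 797 days ago vs limit 730 → not met
5. insurance policy review 99 days ago vs limit 90 → not met
6. condition 'flies over people' holds; aircraft overdue for inspection 0 ≤ 0 → met
7. pre-flight checklist present → met
Not met: 4, 5

4, 5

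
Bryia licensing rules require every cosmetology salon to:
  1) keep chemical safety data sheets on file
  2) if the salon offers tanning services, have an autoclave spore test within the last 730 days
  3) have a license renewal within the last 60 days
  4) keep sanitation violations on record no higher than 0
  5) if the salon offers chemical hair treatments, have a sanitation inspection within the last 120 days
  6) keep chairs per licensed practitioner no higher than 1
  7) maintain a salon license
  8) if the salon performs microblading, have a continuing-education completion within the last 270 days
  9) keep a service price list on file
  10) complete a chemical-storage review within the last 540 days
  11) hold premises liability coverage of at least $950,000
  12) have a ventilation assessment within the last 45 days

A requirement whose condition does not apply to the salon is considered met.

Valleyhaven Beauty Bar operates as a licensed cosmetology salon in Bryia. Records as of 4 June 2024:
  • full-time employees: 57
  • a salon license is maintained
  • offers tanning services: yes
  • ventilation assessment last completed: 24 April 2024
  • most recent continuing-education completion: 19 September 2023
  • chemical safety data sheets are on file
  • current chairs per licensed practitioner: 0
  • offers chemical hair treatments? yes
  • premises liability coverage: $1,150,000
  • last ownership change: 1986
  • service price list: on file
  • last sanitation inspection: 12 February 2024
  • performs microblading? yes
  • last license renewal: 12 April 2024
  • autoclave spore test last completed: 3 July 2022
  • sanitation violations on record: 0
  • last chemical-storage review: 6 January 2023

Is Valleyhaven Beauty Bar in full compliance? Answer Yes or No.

Yes

1. chemical safety data sheets present → met
2. condition 'offers tanning services' holds; autoclave spore test 702 days ago vs limit 730 → met
3. license renewal 53 days ago vs limit 60 → met
4. sanitation violations on record 0 ≤ 0 → met
5. condition 'offers chemical hair treatments' holds; sanitation inspection 113 days ago vs limit 120 → met
6. chairs per licensed practitioner 0 ≤ 1 → met
7. salon license present → met
8. condition 'performs microblading' holds; continuing-education completion 259 days ago vs limit 270 → met
9. service price list present → met
10. chemical-storage review 515 days ago vs limit 540 → met
11. premises liability coverage $1,150,000 ≥ $950,000 → met
12. ventilation assessment 41 days ago vs limit 45 → met
All met.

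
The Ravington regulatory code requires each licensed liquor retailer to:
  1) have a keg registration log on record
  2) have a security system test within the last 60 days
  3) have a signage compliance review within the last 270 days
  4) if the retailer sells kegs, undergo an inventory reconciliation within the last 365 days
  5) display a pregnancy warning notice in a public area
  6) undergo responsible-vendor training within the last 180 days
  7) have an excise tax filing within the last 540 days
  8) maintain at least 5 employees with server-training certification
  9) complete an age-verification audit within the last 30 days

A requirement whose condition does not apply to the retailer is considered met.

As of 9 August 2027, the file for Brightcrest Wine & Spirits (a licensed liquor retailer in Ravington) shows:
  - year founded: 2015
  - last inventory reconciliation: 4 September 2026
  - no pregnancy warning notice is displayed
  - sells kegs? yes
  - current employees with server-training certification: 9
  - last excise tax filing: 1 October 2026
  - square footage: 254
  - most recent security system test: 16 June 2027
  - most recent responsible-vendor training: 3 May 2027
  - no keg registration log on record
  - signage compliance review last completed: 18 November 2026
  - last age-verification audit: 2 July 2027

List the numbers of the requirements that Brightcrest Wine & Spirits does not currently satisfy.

1. keg registration log absent → not met
2. security system test 54 days ago vs limit 60 → met
3. signage compliance review 264 days ago vs limit 270 → met
4. condition 'sells kegs' holds; inventory reconciliation 339 days ago vs limit 365 → met
5. pregnancy warning notice absent → not met
6. responsible-vendor training 98 days ago vs limit 180 → met
7. excise tax filing 312 days ago vs limit 540 → met
8. employees with server-training certification 9 ≥ 5 → met
9. age-verification audit 38 days ago vs limit 30 → not met
Not met: 1, 5, 9

1, 5, 9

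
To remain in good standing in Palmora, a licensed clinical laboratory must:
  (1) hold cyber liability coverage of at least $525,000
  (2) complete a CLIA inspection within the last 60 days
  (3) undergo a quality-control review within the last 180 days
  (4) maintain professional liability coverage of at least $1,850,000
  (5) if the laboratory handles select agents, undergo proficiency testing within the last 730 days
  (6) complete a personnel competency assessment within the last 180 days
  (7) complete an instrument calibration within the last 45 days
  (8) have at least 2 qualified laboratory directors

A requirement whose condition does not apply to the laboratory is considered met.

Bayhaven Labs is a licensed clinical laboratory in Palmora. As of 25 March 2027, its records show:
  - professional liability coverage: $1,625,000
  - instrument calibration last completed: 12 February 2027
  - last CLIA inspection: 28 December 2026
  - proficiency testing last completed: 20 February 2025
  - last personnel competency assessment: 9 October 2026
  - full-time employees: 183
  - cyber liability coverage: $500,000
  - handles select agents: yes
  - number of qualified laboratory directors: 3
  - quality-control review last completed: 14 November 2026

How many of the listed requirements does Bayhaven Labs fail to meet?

1. cyber liability coverage $500,000 < $525,000 → not met
2. CLIA inspection 87 days ago vs limit 60 → not met
3. quality-control review 131 days ago vs limit 180 → met
4. professional liability coverage $1,625,000 < $1,850,000 → not met
5. condition 'handles select agents' holds; proficiency testing 763 days ago vs limit 730 → not met
6. personnel competency assessment 167 days ago vs limit 180 → met
7. instrument calibration 41 days ago vs limit 45 → met
8. qualified laboratory directors 3 ≥ 2 → met
Not met: 4 of 8

4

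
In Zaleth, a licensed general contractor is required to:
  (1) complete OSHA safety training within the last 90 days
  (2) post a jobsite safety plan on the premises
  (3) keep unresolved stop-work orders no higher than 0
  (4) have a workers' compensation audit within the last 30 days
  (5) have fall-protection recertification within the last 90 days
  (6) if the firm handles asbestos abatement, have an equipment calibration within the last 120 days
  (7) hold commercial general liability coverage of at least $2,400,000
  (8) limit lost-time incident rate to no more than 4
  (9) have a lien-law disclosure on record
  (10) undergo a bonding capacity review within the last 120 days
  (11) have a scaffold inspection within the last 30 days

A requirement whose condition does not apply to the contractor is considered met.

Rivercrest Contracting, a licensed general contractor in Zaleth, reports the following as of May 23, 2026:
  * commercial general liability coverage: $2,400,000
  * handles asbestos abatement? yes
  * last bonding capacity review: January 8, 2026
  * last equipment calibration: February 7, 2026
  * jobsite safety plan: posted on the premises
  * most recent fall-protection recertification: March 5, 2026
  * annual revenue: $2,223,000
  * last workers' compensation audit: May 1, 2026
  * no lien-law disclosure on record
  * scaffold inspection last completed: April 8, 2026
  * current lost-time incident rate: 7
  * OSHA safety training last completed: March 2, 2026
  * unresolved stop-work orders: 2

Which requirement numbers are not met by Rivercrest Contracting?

3, 8, 9, 10, 11

1. OSHA safety training 82 days ago vs limit 90 → met
2. jobsite safety plan present → met
3. unresolved stop-work orders 2 > 0 → not met
4. workers' compensation audit 22 days ago vs limit 30 → met
5. fall-protection recertification 79 days ago vs limit 90 → met
6. condition 'handles asbestos abatement' holds; equipment calibration 105 days ago vs limit 120 → met
7. commercial general liability coverage $2,400,000 ≥ $2,400,000 → met
8. lost-time incident rate 7 > 4 → not met
9. lien-law disclosure absent → not met
10. bonding capacity review 135 days ago vs limit 120 → not met
11. scaffold inspection 45 days ago vs limit 30 → not met
Not met: 3, 8, 9, 10, 11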